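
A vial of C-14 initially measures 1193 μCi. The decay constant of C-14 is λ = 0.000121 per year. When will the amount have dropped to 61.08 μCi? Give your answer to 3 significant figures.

24600 years

t½ = ln 2 / λ = 0.69315 / 0.000121 ≈ 5728.5 years.
Fraction remaining = 61.08/1193 ≈ 0.051199.
n = log₂(1193/61.08) = ln(19.532)/ln 2 ≈ 4.2878 half-lives.
t = n × t½ = 4.2878 × 5728.5 ≈ 24562 years.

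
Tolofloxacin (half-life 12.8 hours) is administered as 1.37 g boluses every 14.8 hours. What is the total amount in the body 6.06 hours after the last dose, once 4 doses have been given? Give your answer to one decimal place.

The 4 doses were given 50.46, 35.66, 20.86, 6.06 hours ago.
Total = 1.37·(1/2)^(50.46/12.8) + 1.37·(1/2)^(35.66/12.8) + 1.37·(1/2)^(20.86/12.8) + 1.37·(1/2)^(6.06/12.8)
      = 0.089126 + 0.19864 + 0.44273 + 0.98674 ≈ 1.7172 g.

1.7 g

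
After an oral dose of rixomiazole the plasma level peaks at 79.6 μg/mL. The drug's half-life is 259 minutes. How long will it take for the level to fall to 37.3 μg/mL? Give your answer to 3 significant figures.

Fraction remaining = 37.3/79.6 ≈ 0.46859.
n = log₂(79.6/37.3) = ln(2.134)/ln 2 ≈ 1.0936 half-lives.
t = n × t½ = 1.0936 × 259 ≈ 283.24 minutes.

283 minutes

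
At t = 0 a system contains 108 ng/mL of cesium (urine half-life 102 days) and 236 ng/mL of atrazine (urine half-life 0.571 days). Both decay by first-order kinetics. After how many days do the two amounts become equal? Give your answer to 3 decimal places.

Set 108·(1/2)^(t/102) = 236·(1/2)^(t/0.571).
Taking log₂: log₂(108/236) = t·(1/102 − 1/0.571).
log₂(0.45763) = -1.1278; 1/102 − 1/0.571 = -1.7415.
t = -1.1278 / -1.7415 ≈ 0.64757 days.

0.648 days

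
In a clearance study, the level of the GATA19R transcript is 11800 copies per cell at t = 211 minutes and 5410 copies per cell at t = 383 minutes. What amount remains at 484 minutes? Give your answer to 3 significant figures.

Over Δt = 383 − 211 = 172 minutes, the level fell by a factor of 11800/5410 ≈ 2.1811.
n = log₂(2.1811) ≈ 1.1251 half-lives, so t½ = 172/1.1251 ≈ 152.88 minutes.
From t = 383 to t = 484: 5410 × (1/2)^((484−383)/152.88) ≈ 3422.3 copies per cell.

3420 copies per cell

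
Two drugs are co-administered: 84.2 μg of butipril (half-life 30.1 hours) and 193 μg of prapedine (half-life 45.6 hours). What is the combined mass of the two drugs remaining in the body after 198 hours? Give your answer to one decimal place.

butipril: 84.2 × (1/2)^(198/30.1) = 84.2 × (1/2)^6.5781 ≈ 0.88128 μg.
prapedine: 193 × (1/2)^(198/45.6) = 193 × (1/2)^4.3421 ≈ 9.516 μg.
Total = 0.88128 + 9.516 ≈ 10.397 μg.

10.4 μg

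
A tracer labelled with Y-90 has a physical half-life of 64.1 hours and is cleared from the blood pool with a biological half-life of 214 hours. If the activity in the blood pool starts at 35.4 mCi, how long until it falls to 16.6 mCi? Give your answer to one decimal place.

1/t_eff = 1/t_phys + 1/t_biol = 1/64.1 + 1/214 = 0.020274 per hour.
t_eff = 64.1 × 214 / (64.1 + 214) ≈ 49.325 hours.
n = log₂(35.4/16.6) ≈ 1.0926; t = 1.0926 × 49.325 ≈ 53.891 hours.

53.9 hours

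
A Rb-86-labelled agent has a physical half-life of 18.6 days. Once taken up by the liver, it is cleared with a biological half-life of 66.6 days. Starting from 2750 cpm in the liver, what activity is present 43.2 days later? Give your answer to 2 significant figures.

1/t_eff = 1/t_phys + 1/t_biol = 1/18.6 + 1/66.6 = 0.068778 per day.
t_eff = 18.6 × 66.6 / (18.6 + 66.6) ≈ 14.539 days.
Remaining = 2750 × (1/2)^(43.2/14.539) = 2750 × (1/2)^2.9712 ≈ 350.67 cpm.

350 cpm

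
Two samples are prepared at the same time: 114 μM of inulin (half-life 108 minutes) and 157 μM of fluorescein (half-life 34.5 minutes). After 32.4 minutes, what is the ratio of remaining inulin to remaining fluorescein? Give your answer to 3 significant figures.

1.13

inulin: 114 × (1/2)^(32.4/108) = 114 × (1/2)^0.3 ≈ 92.597 μM.
fluorescein: 157 × (1/2)^(32.4/34.5) = 157 × (1/2)^0.93913 ≈ 81.883 μM.
Ratio ≈ 92.597 / 81.883 ≈ 1.1308.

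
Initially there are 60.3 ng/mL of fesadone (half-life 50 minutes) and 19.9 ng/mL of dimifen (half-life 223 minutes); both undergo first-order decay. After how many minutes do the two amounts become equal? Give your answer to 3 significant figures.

103 minutes

Set 60.3·(1/2)^(t/50) = 19.9·(1/2)^(t/223).
Taking log₂: log₂(60.3/19.9) = t·(1/50 − 1/223).
log₂(3.0302) = 1.5994; 1/50 − 1/223 = 0.015516.
t = 1.5994 / 0.015516 ≈ 103.08 minutes.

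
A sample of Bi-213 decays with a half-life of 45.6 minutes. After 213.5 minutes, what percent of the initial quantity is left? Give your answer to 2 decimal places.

n = 213.5/45.6 ≈ 4.682 half-lives.
Fraction remaining = (1/2)^4.682 ≈ 0.038956, i.e. 3.8956%.

3.90%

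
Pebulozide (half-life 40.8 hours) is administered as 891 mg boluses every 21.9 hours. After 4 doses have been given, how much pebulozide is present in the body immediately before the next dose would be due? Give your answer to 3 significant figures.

1530 mg

The 4 doses were given 87.6, 65.7, 43.8, 21.9 hours ago.
Total = 891·(1/2)^(87.6/40.8) + 891·(1/2)^(65.7/40.8) + 891·(1/2)^(43.8/40.8) + 891·(1/2)^(21.9/40.8)
      = 201.16 + 291.83 + 423.36 + 614.18 ≈ 1530.5 mg.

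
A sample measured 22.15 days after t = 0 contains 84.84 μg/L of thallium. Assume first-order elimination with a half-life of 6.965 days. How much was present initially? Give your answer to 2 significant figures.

Number of half-lives elapsed: n = 22.15/6.965 ≈ 3.1802.
A₀ = A × 2^n = 84.84 × 2^3.1802 = 84.84 × 9.0642 ≈ 769.01 μg/L.

770 μg/L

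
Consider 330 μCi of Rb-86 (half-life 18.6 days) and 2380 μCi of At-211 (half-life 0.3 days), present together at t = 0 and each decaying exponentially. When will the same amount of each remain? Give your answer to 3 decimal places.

0.869 days

Set 330·(1/2)^(t/18.6) = 2380·(1/2)^(t/0.3).
Taking log₂: log₂(330/2380) = t·(1/18.6 − 1/0.3).
log₂(0.13866) = -2.8504; 1/18.6 − 1/0.3 = -3.2796.
t = -2.8504 / -3.2796 ≈ 0.86915 days.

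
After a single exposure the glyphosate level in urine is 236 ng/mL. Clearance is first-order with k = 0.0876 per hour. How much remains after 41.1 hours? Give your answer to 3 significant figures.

t½ = ln 2 / k = 0.69315 / 0.0876 ≈ 7.9126 hours.
Number of half-lives: n = 41.1/7.9126 ≈ 5.1942.
Remaining = 236 × (1/2)^5.1942 = 236 × 0.027314 ≈ 6.4461 ng/mL.

6.45 ng/mL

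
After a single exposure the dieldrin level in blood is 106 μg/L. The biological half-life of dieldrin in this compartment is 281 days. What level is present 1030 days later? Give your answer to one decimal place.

Number of half-lives: n = 1030/281 ≈ 3.6655.
Remaining = 106 × (1/2)^3.6655 = 106 × 0.07881 ≈ 8.3538 μg/L.

8.4 μg/L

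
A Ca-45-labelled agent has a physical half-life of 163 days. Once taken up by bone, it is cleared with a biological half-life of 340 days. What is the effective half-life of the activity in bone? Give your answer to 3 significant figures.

110 days

1/t_eff = 1/t_phys + 1/t_biol = 1/163 + 1/340 = 0.0090761 per day.
t_eff = 163 × 340 / (163 + 340) ≈ 110.18 days.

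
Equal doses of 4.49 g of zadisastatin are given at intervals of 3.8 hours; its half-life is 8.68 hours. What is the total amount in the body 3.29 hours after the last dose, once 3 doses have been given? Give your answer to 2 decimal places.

The 3 doses were given 10.89, 7.09, 3.29 hours ago.
Total = 4.49·(1/2)^(10.89/8.68) + 4.49·(1/2)^(7.09/8.68) + 4.49·(1/2)^(3.29/8.68)
      = 1.8818 + 2.5489 + 3.4526 ≈ 7.8833 g.

7.88 g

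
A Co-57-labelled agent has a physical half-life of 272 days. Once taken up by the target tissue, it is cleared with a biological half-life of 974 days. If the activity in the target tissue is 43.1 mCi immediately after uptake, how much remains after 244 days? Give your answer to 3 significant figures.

19.5 mCi

1/t_eff = 1/t_phys + 1/t_biol = 1/272 + 1/974 = 0.0047032 per day.
t_eff = 272 × 974 / (272 + 974) ≈ 212.62 days.
Remaining = 43.1 × (1/2)^(244/212.62) = 43.1 × (1/2)^1.1476 ≈ 19.455 mCi.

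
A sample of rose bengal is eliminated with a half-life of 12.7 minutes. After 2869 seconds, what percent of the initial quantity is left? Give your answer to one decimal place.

2869 seconds = 47.8167 minutes.
n = 47.8167/12.7 ≈ 3.7651 half-lives.
Fraction remaining = (1/2)^3.7651 ≈ 0.073552, i.e. 7.3552%.

7.4%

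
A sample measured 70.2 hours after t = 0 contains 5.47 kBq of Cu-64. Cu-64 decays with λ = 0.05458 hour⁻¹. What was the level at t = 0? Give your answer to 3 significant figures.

252 kBq

t½ = ln 2 / λ = 0.69315 / 0.05458 ≈ 12.7 hours.
Number of half-lives elapsed: n = 70.2/12.7 ≈ 5.5277.
A₀ = A × 2^n = 5.47 × 2^5.5277 = 5.47 × 46.132 ≈ 252.34 kBq.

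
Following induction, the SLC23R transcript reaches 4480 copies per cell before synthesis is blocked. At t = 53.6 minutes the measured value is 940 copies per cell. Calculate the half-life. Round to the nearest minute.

24 minutes

A/A₀ = 940/4480 ≈ 0.20982.
n = log₂(4.766) ≈ 2.2528 half-lives elapsed in 53.6 minutes.
t½ = 53.6/2.2528 ≈ 23.793 minutes.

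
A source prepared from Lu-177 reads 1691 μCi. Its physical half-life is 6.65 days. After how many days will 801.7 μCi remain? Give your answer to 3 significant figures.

Fraction remaining = 801.7/1691 ≈ 0.4741.
n = log₂(1691/801.7) = ln(2.1093)/ln 2 ≈ 1.0767 half-lives.
t = n × t½ = 1.0767 × 6.65 ≈ 7.1603 days.

7.16 days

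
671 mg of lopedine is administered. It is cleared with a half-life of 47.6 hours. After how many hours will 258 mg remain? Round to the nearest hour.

Fraction remaining = 258/671 ≈ 0.3845.
n = log₂(671/258) = ln(2.6008)/ln 2 ≈ 1.3789 half-lives.
t = n × t½ = 1.3789 × 47.6 ≈ 65.638 hours.

66 hours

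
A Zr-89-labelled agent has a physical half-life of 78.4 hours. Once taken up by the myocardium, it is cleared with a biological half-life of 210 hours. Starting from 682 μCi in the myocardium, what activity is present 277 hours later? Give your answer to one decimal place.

23.6 μCi

1/t_eff = 1/t_phys + 1/t_biol = 1/78.4 + 1/210 = 0.017517 per hour.
t_eff = 78.4 × 210 / (78.4 + 210) ≈ 57.087 hours.
Remaining = 682 × (1/2)^(277/57.087) = 682 × (1/2)^4.8522 ≈ 23.611 μCi.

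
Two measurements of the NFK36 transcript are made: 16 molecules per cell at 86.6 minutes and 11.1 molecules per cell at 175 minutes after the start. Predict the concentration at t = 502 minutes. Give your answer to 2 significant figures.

Over Δt = 175 − 86.6 = 88.4 minutes, the level fell by a factor of 16/11.1 ≈ 1.4414.
n = log₂(1.4414) ≈ 0.52751 half-lives, so t½ = 88.4/0.52751 ≈ 167.58 minutes.
From t = 175 to t = 502: 11.1 × (1/2)^((502−175)/167.58) ≈ 2.8702 molecules per cell.

2.9 molecules per cell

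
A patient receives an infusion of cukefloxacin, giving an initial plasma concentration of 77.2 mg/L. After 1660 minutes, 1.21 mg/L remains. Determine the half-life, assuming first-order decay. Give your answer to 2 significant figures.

A/A₀ = 1.21/77.2 ≈ 0.015674.
n = log₂(63.802) ≈ 5.9955 half-lives elapsed in 1660 minutes.
t½ = 1660/5.9955 ≈ 276.87 minutes.

280 minutes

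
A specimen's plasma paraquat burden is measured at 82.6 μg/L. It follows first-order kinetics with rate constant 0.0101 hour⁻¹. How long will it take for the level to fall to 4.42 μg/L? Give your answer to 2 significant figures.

290 hours

t½ = ln 2 / λ = 0.69315 / 0.0101 ≈ 68.628 hours.
Fraction remaining = 4.42/82.6 ≈ 0.053511.
n = log₂(82.6/4.42) = ln(18.688)/ln 2 ≈ 4.224 half-lives.
t = n × t½ = 4.224 × 68.628 ≈ 289.89 hours.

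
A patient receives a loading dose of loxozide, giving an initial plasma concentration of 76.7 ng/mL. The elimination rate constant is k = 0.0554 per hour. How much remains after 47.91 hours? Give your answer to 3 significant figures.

t½ = ln 2 / k = 0.69315 / 0.0554 ≈ 12.512 hours.
Number of half-lives: n = 47.91/12.512 ≈ 3.8292.
Remaining = 76.7 × (1/2)^3.8292 = 76.7 × 0.070354 ≈ 5.3962 ng/mL.

5.40 ng/mL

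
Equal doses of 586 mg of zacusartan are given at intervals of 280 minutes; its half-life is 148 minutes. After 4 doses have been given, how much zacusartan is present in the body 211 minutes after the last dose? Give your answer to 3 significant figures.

The 4 doses were given 1051, 771, 491, 211 minutes ago.
Total = 586·(1/2)^(1051/148) + 586·(1/2)^(771/148) + 586·(1/2)^(491/148) + 586·(1/2)^(211/148)
      = 4.2675 + 15.838 + 58.777 + 218.14 ≈ 297.02 mg.

297 mg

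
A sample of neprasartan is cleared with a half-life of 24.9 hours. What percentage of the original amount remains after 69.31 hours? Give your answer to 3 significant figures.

14.5%

n = 69.31/24.9 ≈ 2.7835 half-lives.
Fraction remaining = (1/2)^2.7835 ≈ 0.14524, i.e. 14.524%.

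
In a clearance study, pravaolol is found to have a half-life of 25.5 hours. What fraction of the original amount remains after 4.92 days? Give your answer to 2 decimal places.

0.04

4.92 days = 118.08 hours.
n = 118.08/25.5 ≈ 4.6306 half-lives.
Fraction remaining = (1/2)^4.6306 ≈ 0.04037.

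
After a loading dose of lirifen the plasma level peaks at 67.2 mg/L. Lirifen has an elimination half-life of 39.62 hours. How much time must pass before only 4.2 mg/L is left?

158.48 hours

4.2/67.2 = 1/16, so 4 half-lives have elapsed.
t = 4 × 39.62 = 158.48 hours.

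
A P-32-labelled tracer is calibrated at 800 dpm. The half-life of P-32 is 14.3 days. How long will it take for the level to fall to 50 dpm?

57.2 days

50/800 = 1/16, so 4 half-lives have elapsed.
t = 4 × 14.3 = 57.2 days.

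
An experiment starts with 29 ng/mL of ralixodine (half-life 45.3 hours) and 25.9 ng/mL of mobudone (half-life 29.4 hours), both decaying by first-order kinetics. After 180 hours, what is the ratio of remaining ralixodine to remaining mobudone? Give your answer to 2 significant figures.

ralixodine: 29 × (1/2)^(180/45.3) = 29 × (1/2)^3.9735 ≈ 1.8461 ng/mL.
mobudone: 25.9 × (1/2)^(180/29.4) = 25.9 × (1/2)^6.1224 ≈ 0.37176 ng/mL.
Ratio ≈ 1.8461 / 0.37176 ≈ 4.9658.

5.0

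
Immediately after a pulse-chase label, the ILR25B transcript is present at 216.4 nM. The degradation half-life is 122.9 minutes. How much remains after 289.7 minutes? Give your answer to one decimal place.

Number of half-lives: n = 289.7/122.9 ≈ 2.3572.
Remaining = 216.4 × (1/2)^2.3572 = 216.4 × 0.19517 ≈ 42.235 nM.

42.2 nM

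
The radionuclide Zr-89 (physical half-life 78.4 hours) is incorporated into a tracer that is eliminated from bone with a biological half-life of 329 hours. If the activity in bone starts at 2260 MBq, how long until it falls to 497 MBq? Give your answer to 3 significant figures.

138 hours

1/t_eff = 1/t_phys + 1/t_biol = 1/78.4 + 1/329 = 0.015795 per hour.
t_eff = 78.4 × 329 / (78.4 + 329) ≈ 63.313 hours.
n = log₂(2260/497) ≈ 2.185; t = 2.185 × 63.313 ≈ 138.34 hours.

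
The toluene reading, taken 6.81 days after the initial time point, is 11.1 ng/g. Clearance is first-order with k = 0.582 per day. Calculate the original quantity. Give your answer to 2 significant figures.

580 ng/g

t½ = ln 2 / k = 0.69315 / 0.582 ≈ 1.191 days.
Number of half-lives elapsed: n = 6.81/1.191 ≈ 5.718.
A₀ = A × 2^n = 11.1 × 2^5.718 = 11.1 × 52.637 ≈ 584.27 ng/g.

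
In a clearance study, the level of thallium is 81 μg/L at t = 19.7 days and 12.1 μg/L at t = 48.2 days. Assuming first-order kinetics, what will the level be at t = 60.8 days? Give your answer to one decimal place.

5.2 μg/L

Over Δt = 48.2 − 19.7 = 28.5 days, the level fell by a factor of 81/12.1 ≈ 6.6942.
n = log₂(6.6942) ≈ 2.7429 half-lives, so t½ = 28.5/2.7429 ≈ 10.39 days.
From t = 48.2 to t = 60.8: 12.1 × (1/2)^((60.8−48.2)/10.39) ≈ 5.2208 μg/L.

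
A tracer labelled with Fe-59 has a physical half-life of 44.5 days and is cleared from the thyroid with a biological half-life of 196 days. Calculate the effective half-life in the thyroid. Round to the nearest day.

36 days

1/t_eff = 1/t_phys + 1/t_biol = 1/44.5 + 1/196 = 0.027574 per day.
t_eff = 44.5 × 196 / (44.5 + 196) ≈ 36.266 days.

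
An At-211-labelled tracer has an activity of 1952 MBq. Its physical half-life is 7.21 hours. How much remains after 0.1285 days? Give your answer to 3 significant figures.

1450 MBq

Convert the elapsed time: 0.1285 days = 3.084 hours.
Number of half-lives: n = 3.084/7.21 ≈ 0.42774.
Remaining = 1952 × (1/2)^0.42774 = 1952 × 0.74343 ≈ 1451.2 MBq.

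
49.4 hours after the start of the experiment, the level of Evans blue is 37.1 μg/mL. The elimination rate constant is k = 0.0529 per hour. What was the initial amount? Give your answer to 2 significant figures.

510 μg/mL

t½ = ln 2 / k = 0.69315 / 0.0529 ≈ 13.103 hours.
Number of half-lives elapsed: n = 49.4/13.103 ≈ 3.7701.
A₀ = A × 2^n = 37.1 × 2^3.7701 = 37.1 × 13.643 ≈ 506.17 μg/mL.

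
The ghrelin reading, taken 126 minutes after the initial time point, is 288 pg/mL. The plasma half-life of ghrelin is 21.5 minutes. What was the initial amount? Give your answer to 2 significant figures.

17000 pg/mL

Number of half-lives elapsed: n = 126/21.5 ≈ 5.8605.
A₀ = A × 2^n = 288 × 2^5.8605 = 288 × 58.1 ≈ 16733 pg/mL.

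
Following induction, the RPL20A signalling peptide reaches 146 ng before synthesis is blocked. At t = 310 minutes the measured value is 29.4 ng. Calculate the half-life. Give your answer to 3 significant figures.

134 minutes

A/A₀ = 29.4/146 ≈ 0.20137.
n = log₂(4.966) ≈ 2.3121 half-lives elapsed in 310 minutes.
t½ = 310/2.3121 ≈ 134.08 minutes.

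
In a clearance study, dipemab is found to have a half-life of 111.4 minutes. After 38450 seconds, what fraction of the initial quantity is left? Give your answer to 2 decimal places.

0.02

38450 seconds = 640.833 minutes.
n = 640.833/111.4 ≈ 5.7525 half-lives.
Fraction remaining = (1/2)^5.7525 ≈ 0.018549.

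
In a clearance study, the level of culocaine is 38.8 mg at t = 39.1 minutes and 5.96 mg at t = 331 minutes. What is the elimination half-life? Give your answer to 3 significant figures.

Over Δt = 331 − 39.1 = 291.9 minutes, the level fell by a factor of 38.8/5.96 ≈ 6.5101.
n = log₂(6.5101) ≈ 2.7027 half-lives, so t½ = 291.9/2.7027 ≈ 108 minutes.

108 minutes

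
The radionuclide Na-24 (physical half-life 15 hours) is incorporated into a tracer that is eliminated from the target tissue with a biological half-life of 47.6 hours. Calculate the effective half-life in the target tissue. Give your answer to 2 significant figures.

1/t_eff = 1/t_phys + 1/t_biol = 1/15 + 1/47.6 = 0.087675 per hour.
t_eff = 15 × 47.6 / (15 + 47.6) ≈ 11.406 hours.

11 hours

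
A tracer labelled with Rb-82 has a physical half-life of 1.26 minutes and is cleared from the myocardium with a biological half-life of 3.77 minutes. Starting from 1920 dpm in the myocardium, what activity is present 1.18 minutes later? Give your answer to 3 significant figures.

1/t_eff = 1/t_phys + 1/t_biol = 1/1.26 + 1/3.77 = 1.0589 per minute.
t_eff = 1.26 × 3.77 / (1.26 + 3.77) ≈ 0.94437 minutes.
Remaining = 1920 × (1/2)^(1.18/0.94437) = 1920 × (1/2)^1.2495 ≈ 807.54 dpm.

808 dpm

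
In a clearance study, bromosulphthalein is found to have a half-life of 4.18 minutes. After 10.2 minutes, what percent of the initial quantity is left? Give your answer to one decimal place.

18.4%

n = 10.2/4.18 ≈ 2.4402 half-lives.
Fraction remaining = (1/2)^2.4402 ≈ 0.18426, i.e. 18.426%.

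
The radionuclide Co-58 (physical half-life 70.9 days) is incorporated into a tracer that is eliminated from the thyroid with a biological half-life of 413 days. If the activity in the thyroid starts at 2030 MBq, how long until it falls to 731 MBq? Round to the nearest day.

89 days

1/t_eff = 1/t_phys + 1/t_biol = 1/70.9 + 1/413 = 0.016526 per day.
t_eff = 70.9 × 413 / (70.9 + 413) ≈ 60.512 days.
n = log₂(2030/731) ≈ 1.4735; t = 1.4735 × 60.512 ≈ 89.166 days.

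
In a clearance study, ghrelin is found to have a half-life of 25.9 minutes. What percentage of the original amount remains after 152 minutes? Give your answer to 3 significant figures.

1.71%

n = 152/25.9 ≈ 5.8687 half-lives.
Fraction remaining = (1/2)^5.8687 ≈ 0.017113, i.e. 1.7113%.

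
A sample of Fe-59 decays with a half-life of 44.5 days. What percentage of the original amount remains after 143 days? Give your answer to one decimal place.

n = 143/44.5 ≈ 3.2135 half-lives.
Fraction remaining = (1/2)^3.2135 ≈ 0.10781, i.e. 10.781%.

10.8%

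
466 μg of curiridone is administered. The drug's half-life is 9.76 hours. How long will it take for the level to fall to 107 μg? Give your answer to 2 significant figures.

Fraction remaining = 107/466 ≈ 0.22961.
n = log₂(466/107) = ln(4.3551)/ln 2 ≈ 2.1227 half-lives.
t = n × t½ = 2.1227 × 9.76 ≈ 20.718 hours.

21 hours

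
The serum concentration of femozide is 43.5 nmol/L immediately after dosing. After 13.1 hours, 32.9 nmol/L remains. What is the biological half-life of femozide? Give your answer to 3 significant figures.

A/A₀ = 32.9/43.5 ≈ 0.75632.
n = log₂(1.3222) ≈ 0.40293 half-lives elapsed in 13.1 hours.
t½ = 13.1/0.40293 ≈ 32.512 hours.

32.5 hours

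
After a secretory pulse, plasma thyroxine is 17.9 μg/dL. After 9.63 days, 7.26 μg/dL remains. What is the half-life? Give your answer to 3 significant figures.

A/A₀ = 7.26/17.9 ≈ 0.40559.
n = log₂(2.4656) ≈ 1.3019 half-lives elapsed in 9.63 days.
t½ = 9.63/1.3019 ≈ 7.3968 days.

7.40 days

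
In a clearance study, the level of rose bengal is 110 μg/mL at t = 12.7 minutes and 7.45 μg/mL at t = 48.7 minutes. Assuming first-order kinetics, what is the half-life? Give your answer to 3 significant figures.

9.27 minutes

Over Δt = 48.7 − 12.7 = 36 minutes, the level fell by a factor of 110/7.45 ≈ 14.765.
n = log₂(14.765) ≈ 3.8841 half-lives, so t½ = 36/3.8841 ≈ 9.2685 minutes.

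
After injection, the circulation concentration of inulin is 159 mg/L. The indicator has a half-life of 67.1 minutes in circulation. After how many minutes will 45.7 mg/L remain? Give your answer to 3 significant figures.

Fraction remaining = 45.7/159 ≈ 0.28742.
n = log₂(159/45.7) = ln(3.4792)/ln 2 ≈ 1.7988 half-lives.
t = n × t½ = 1.7988 × 67.1 ≈ 120.7 minutes.

121 minutes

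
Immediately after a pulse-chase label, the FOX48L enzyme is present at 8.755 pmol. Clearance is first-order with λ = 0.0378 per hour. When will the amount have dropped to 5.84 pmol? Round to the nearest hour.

11 hours

t½ = ln 2 / λ = 0.69315 / 0.0378 ≈ 18.337 hours.
Fraction remaining = 5.84/8.755 ≈ 0.66705.
n = log₂(8.755/5.84) = ln(1.4991)/ln 2 ≈ 0.58414 half-lives.
t = n × t½ = 0.58414 × 18.337 ≈ 10.711 hours.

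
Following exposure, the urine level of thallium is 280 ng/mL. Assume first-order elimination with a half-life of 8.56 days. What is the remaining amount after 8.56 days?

140 ng/mL

Elapsed time is 1 half-life (8.56/8.56).
Each half-life halves the amount: 280 × (1/2)^1 = 280/2 = 140 ng/mL.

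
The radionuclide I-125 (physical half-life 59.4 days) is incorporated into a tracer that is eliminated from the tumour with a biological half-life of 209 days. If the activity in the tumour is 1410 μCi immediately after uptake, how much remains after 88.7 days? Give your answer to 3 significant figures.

1/t_eff = 1/t_phys + 1/t_biol = 1/59.4 + 1/209 = 0.02162 per day.
t_eff = 59.4 × 209 / (59.4 + 209) ≈ 46.254 days.
Remaining = 1410 × (1/2)^(88.7/46.254) = 1410 × (1/2)^1.9177 ≈ 373.2 μCi.

373 μCi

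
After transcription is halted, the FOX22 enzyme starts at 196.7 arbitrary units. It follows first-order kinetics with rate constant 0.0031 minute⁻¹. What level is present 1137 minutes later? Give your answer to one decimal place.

t½ = ln 2 / k = 0.69315 / 0.0031 ≈ 223.6 minutes.
Number of half-lives: n = 1137/223.6 ≈ 5.0851.
Remaining = 196.7 × (1/2)^5.0851 = 196.7 × 0.029461 ≈ 5.7949 arbitrary units.

5.8 arbitrary units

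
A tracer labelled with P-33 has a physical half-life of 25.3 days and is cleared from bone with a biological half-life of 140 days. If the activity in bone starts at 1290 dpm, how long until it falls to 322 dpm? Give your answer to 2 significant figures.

43 days

1/t_eff = 1/t_phys + 1/t_biol = 1/25.3 + 1/140 = 0.046669 per day.
t_eff = 25.3 × 140 / (25.3 + 140) ≈ 21.428 days.
n = log₂(1290/322) ≈ 2.0022; t = 2.0022 × 21.428 ≈ 42.903 days.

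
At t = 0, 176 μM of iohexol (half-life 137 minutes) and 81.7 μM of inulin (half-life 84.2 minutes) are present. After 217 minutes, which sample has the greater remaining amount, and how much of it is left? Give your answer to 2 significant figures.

iohexol: 176 × (1/2)^1.5839 ≈ 58.708 μM.
inulin: 81.7 × (1/2)^2.5772 ≈ 13.69 μM.
Iohexol has more remaining, at ≈ 58.708 μM.

iohexol, 59 μM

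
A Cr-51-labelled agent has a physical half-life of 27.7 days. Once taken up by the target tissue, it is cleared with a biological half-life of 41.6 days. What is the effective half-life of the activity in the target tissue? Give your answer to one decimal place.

16.6 days

1/t_eff = 1/t_phys + 1/t_biol = 1/27.7 + 1/41.6 = 0.06014 per day.
t_eff = 27.7 × 41.6 / (27.7 + 41.6) ≈ 16.628 days.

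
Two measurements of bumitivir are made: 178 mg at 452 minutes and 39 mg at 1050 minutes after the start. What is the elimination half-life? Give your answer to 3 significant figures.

273 minutes

Over Δt = 1050 − 452 = 598 minutes, the level fell by a factor of 178/39 ≈ 4.5641.
n = log₂(4.5641) ≈ 2.1903 half-lives, so t½ = 598/2.1903 ≈ 273.02 minutes.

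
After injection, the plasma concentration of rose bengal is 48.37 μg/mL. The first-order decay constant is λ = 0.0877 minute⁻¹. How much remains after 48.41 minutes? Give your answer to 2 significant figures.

t½ = ln 2 / λ = 0.69315 / 0.0877 ≈ 7.9036 minutes.
Number of half-lives: n = 48.41/7.9036 ≈ 6.125.
Remaining = 48.37 × (1/2)^6.125 = 48.37 × 0.014328 ≈ 0.69303 μg/mL.

0.69 μg/mL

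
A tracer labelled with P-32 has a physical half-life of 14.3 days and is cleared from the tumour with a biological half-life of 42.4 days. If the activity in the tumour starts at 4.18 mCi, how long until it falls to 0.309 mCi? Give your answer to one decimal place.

40.2 days

1/t_eff = 1/t_phys + 1/t_biol = 1/14.3 + 1/42.4 = 0.093515 per day.
t_eff = 14.3 × 42.4 / (14.3 + 42.4) ≈ 10.693 days.
n = log₂(4.18/0.309) ≈ 3.7578; t = 3.7578 × 10.693 ≈ 40.184 days.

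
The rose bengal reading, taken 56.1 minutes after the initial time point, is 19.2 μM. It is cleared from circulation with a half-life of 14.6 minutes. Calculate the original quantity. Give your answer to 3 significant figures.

275 μM

Number of half-lives elapsed: n = 56.1/14.6 ≈ 3.8425.
A₀ = A × 2^n = 19.2 × 2^3.8425 = 19.2 × 14.345 ≈ 275.42 μM.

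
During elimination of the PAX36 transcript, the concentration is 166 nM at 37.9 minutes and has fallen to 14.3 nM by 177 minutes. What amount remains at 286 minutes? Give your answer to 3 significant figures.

Over Δt = 177 − 37.9 = 139.1 minutes, the level fell by a factor of 166/14.3 ≈ 11.608.
n = log₂(11.608) ≈ 3.5371 half-lives, so t½ = 139.1/3.5371 ≈ 39.326 minutes.
From t = 177 to t = 286: 14.3 × (1/2)^((286−177)/39.326) ≈ 2.094 nM.

2.09 nM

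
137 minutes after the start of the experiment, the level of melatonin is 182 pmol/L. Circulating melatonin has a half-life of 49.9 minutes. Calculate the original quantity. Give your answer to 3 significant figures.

1220 pmol/L

Number of half-lives elapsed: n = 137/49.9 ≈ 2.7455.
A₀ = A × 2^n = 182 × 2^2.7455 = 182 × 6.7062 ≈ 1220.5 pmol/L.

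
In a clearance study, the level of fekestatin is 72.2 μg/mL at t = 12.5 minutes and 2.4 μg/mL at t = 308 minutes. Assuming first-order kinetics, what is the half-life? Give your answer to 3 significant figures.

60.2 minutes

Over Δt = 308 − 12.5 = 295.5 minutes, the level fell by a factor of 72.2/2.4 ≈ 30.083.
n = log₂(30.083) ≈ 4.9109 half-lives, so t½ = 295.5/4.9109 ≈ 60.172 minutes.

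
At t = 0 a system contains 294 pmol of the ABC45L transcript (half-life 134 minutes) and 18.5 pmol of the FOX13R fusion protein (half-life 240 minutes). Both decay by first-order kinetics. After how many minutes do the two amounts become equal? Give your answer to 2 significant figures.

Set 294·(1/2)^(t/134) = 18.5·(1/2)^(t/240).
Taking log₂: log₂(294/18.5) = t·(1/134 − 1/240).
log₂(15.892) = 3.9902; 1/134 − 1/240 = 0.003296.
t = 3.9902 / 0.003296 ≈ 1210.6 minutes.

1200 minutes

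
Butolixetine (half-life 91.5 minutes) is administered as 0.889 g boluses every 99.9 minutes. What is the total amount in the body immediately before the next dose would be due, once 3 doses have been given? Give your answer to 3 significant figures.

The 3 doses were given 299.7, 199.8, 99.9 minutes ago.
Total = 0.889·(1/2)^(299.7/91.5) + 0.889·(1/2)^(199.8/91.5) + 0.889·(1/2)^(99.9/91.5)
      = 0.091813 + 0.19569 + 0.4171 ≈ 0.7046 g.

0.705 g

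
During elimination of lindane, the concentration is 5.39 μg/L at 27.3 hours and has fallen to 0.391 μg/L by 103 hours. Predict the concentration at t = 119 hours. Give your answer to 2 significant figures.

Over Δt = 103 − 27.3 = 75.7 hours, the level fell by a factor of 5.39/0.391 ≈ 13.785.
n = log₂(13.785) ≈ 3.785 half-lives, so t½ = 75.7/3.785 ≈ 20 hours.
From t = 103 to t = 119: 0.391 × (1/2)^((119−103)/20) ≈ 0.22457 μg/L.

0.22 μg/L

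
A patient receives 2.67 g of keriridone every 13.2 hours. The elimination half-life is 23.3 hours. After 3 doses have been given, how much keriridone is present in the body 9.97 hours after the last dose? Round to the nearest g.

The 3 doses were given 36.37, 23.17, 9.97 hours ago.
Total = 2.67·(1/2)^(36.37/23.3) + 2.67·(1/2)^(23.17/23.3) + 2.67·(1/2)^(9.97/23.3)
      = 0.90494 + 1.3402 + 1.9847 ≈ 4.2298 g.

4 g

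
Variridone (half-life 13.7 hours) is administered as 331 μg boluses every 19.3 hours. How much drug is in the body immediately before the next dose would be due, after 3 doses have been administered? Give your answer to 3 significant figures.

189 μg

The 3 doses were given 57.9, 38.6, 19.3 hours ago.
Total = 331·(1/2)^(57.9/13.7) + 331·(1/2)^(38.6/13.7) + 331·(1/2)^(19.3/13.7)
      = 17.684 + 46.954 + 124.67 ≈ 189.3 μg.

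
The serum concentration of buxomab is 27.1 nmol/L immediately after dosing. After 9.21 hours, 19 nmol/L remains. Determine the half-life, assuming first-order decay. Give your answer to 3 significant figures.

18.0 hours

A/A₀ = 19/27.1 ≈ 0.70111.
n = log₂(1.4263) ≈ 0.51229 half-lives elapsed in 9.21 hours.
t½ = 9.21/0.51229 ≈ 17.978 hours.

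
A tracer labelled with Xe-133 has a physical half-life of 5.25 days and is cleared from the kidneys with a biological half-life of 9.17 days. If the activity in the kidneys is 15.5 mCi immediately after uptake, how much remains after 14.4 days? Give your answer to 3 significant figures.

1/t_eff = 1/t_phys + 1/t_biol = 1/5.25 + 1/9.17 = 0.29953 per day.
t_eff = 5.25 × 9.17 / (5.25 + 9.17) ≈ 3.3386 days.
Remaining = 15.5 × (1/2)^(14.4/3.3386) = 15.5 × (1/2)^4.3132 ≈ 0.77971 mCi.

0.780 mCi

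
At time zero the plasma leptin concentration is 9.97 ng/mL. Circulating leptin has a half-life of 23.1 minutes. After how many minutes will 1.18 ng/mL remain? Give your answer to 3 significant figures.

71.1 minutes

Fraction remaining = 1.18/9.97 ≈ 0.11836.
n = log₂(9.97/1.18) = ln(8.4492)/ln 2 ≈ 3.0788 half-lives.
t = n × t½ = 3.0788 × 23.1 ≈ 71.12 minutes.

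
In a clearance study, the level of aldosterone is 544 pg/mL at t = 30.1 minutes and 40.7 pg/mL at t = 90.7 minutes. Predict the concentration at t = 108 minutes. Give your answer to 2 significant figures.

Over Δt = 90.7 − 30.1 = 60.6 minutes, the level fell by a factor of 544/40.7 ≈ 13.366.
n = log₂(13.366) ≈ 3.7405 half-lives, so t½ = 60.6/3.7405 ≈ 16.201 minutes.
From t = 90.7 to t = 108: 40.7 × (1/2)^((108−90.7)/16.201) ≈ 19.415 pg/mL.

19 pg/mL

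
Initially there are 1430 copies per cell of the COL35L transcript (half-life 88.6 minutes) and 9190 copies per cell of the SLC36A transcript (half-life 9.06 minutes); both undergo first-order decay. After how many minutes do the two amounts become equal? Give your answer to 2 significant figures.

Set 1430·(1/2)^(t/88.6) = 9190·(1/2)^(t/9.06).
Taking log₂: log₂(1430/9190) = t·(1/88.6 − 1/9.06).
log₂(0.1556) = -2.684; 1/88.6 − 1/9.06 = -0.099089.
t = -2.684 / -0.099089 ≈ 27.087 minutes.

27 minutes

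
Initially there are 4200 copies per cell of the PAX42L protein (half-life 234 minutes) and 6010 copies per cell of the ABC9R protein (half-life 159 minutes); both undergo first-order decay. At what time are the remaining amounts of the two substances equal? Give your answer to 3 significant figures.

256 minutes

Set 4200·(1/2)^(t/234) = 6010·(1/2)^(t/159).
Taking log₂: log₂(4200/6010) = t·(1/234 − 1/159).
log₂(0.69884) = -0.51698; 1/234 − 1/159 = -0.0020158.
t = -0.51698 / -0.0020158 ≈ 256.46 minutes.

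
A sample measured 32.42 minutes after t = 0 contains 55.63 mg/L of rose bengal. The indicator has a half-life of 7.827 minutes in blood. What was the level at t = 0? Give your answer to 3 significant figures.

Number of half-lives elapsed: n = 32.42/7.827 ≈ 4.1421.
A₀ = A × 2^n = 55.63 × 2^4.1421 = 55.63 × 17.656 ≈ 982.19 mg/L.

982 mg/L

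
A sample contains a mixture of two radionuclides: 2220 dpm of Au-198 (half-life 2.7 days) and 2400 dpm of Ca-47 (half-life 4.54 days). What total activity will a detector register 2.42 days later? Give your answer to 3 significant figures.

2850 dpm

Au-198: 2220 × (1/2)^(2.42/2.7) = 2220 × (1/2)^0.8963 ≈ 1192.7 dpm.
Ca-47: 2400 × (1/2)^(2.42/4.54) = 2400 × (1/2)^0.53304 ≈ 1658.6 dpm.
Total = 1192.7 + 1658.6 ≈ 2851.4 dpm.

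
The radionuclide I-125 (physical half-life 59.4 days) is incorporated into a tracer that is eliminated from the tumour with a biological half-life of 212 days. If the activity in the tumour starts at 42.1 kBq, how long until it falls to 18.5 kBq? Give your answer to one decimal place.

1/t_eff = 1/t_phys + 1/t_biol = 1/59.4 + 1/212 = 0.021552 per day.
t_eff = 59.4 × 212 / (59.4 + 212) ≈ 46.399 days.
n = log₂(42.1/18.5) ≈ 1.1863; t = 1.1863 × 46.399 ≈ 55.043 days.

55.0 days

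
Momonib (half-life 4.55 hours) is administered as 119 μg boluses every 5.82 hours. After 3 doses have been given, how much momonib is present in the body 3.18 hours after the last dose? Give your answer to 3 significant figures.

The 3 doses were given 14.82, 9, 3.18 hours ago.
Total = 119·(1/2)^(14.82/4.55) + 119·(1/2)^(9/4.55) + 119·(1/2)^(3.18/4.55)
      = 12.447 + 30.207 + 73.309 ≈ 115.96 μg.

116 μg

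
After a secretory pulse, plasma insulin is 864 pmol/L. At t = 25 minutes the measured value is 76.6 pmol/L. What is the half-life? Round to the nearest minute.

7 minutes

A/A₀ = 76.6/864 ≈ 0.088657.
n = log₂(11.279) ≈ 3.4956 half-lives elapsed in 25 minutes.
t½ = 25/3.4956 ≈ 7.1518 minutes.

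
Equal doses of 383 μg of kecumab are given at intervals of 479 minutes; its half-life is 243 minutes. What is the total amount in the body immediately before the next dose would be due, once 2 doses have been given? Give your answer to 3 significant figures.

123 μg

The 2 doses were given 958, 479 minutes ago.
Total = 383·(1/2)^(958/243) + 383·(1/2)^(479/243)
      = 24.913 + 97.681 ≈ 122.59 μg.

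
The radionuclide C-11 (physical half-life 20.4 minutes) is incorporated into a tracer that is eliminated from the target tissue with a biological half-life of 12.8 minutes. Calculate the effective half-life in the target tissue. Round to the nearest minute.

8 minutes

1/t_eff = 1/t_phys + 1/t_biol = 1/20.4 + 1/12.8 = 0.12714 per minute.
t_eff = 20.4 × 12.8 / (20.4 + 12.8) ≈ 7.8651 minutes.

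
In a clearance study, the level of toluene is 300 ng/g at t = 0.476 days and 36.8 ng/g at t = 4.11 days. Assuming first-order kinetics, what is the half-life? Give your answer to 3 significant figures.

1.20 days

Over Δt = 4.11 − 0.476 = 3.634 days, the level fell by a factor of 300/36.8 ≈ 8.1522.
n = log₂(8.1522) ≈ 3.0272 half-lives, so t½ = 3.634/3.0272 ≈ 1.2005 days.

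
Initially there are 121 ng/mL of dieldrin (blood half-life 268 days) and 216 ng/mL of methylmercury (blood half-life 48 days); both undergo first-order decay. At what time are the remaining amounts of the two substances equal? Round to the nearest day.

Set 121·(1/2)^(t/268) = 216·(1/2)^(t/48).
Taking log₂: log₂(121/216) = t·(1/268 − 1/48).
log₂(0.56019) = -0.83602; 1/268 − 1/48 = -0.017102.
t = -0.83602 / -0.017102 ≈ 48.885 days.

49 days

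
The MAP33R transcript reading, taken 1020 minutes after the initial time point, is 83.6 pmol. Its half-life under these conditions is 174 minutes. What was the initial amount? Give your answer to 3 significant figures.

Number of half-lives elapsed: n = 1020/174 ≈ 5.8621.
A₀ = A × 2^n = 83.6 × 2^5.8621 = 83.6 × 58.165 ≈ 4862.6 pmol.

4860 pmol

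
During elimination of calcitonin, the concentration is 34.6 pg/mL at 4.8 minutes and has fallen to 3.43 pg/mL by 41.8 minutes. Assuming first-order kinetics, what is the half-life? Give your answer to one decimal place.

11.1 minutes

Over Δt = 41.8 − 4.8 = 37 minutes, the level fell by a factor of 34.6/3.43 ≈ 10.087.
n = log₂(10.087) ≈ 3.3345 half-lives, so t½ = 37/3.3345 ≈ 11.096 minutes.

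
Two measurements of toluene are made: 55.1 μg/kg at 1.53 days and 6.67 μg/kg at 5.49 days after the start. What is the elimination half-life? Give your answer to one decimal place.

Over Δt = 5.49 − 1.53 = 3.96 days, the level fell by a factor of 55.1/6.67 ≈ 8.2609.
n = log₂(8.2609) ≈ 3.0463 half-lives, so t½ = 3.96/3.0463 ≈ 1.2999 days.

1.3 days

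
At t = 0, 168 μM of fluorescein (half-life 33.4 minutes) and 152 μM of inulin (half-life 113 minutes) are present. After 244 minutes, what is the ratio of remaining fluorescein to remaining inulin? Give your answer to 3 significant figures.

fluorescein: 168 × (1/2)^(244/33.4) = 168 × (1/2)^7.3054 ≈ 1.0621 μM.
inulin: 152 × (1/2)^(244/113) = 152 × (1/2)^2.1593 ≈ 34.028 μM.
Ratio ≈ 1.0621 / 34.028 ≈ 0.031213.

0.0312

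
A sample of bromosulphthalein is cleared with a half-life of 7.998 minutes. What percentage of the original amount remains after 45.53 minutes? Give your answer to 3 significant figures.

1.93%

n = 45.53/7.998 ≈ 5.6927 half-lives.
Fraction remaining = (1/2)^5.6927 ≈ 0.019335, i.e. 1.9335%.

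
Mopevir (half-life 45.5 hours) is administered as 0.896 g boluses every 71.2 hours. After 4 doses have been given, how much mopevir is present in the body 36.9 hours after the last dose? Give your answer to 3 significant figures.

The 4 doses were given 250.5, 179.3, 108.1, 36.9 hours ago.
Total = 0.896·(1/2)^(250.5/45.5) + 0.896·(1/2)^(179.3/45.5) + 0.896·(1/2)^(108.1/45.5) + 0.896·(1/2)^(36.9/45.5)
      = 0.019724 + 0.058351 + 0.17263 + 0.51071 ≈ 0.76142 g.

0.761 g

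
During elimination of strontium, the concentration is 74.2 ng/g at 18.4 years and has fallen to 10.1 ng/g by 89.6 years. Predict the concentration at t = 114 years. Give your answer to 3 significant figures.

Over Δt = 89.6 − 18.4 = 71.2 years, the level fell by a factor of 74.2/10.1 ≈ 7.3465.
n = log₂(7.3465) ≈ 2.8771 half-lives, so t½ = 71.2/2.8771 ≈ 24.747 years.
From t = 89.6 to t = 114: 10.1 × (1/2)^((114−89.6)/24.747) ≈ 5.0994 ng/g.

5.10 ng/g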